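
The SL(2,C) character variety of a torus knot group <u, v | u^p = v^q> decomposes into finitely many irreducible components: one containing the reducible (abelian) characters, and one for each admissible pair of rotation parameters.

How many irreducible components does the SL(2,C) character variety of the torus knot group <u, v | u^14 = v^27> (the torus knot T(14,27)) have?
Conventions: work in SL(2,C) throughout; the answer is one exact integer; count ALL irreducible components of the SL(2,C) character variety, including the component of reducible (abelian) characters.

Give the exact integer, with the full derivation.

For T(14,27): irreducibility forces the central element u^14 = v^27 to one of +I, -I.
This locks tr(u) to 2*cos(pi*alpha/14), alpha in 1..13, and tr(v) to 2*cos(pi*beta/27), beta in 1..26, on each component of irreducible characters.
The two central values (-1)^alpha I and (-1)^beta I must be the same matrix, so alpha and beta share a parity.
Counting: 7 odd alphas x 13 odd betas + 6 even alphas x 13 even betas = 91 + 78 = 169.
Total: 169 irreducible-character components + 1 reducible (abelian) component = 170.

170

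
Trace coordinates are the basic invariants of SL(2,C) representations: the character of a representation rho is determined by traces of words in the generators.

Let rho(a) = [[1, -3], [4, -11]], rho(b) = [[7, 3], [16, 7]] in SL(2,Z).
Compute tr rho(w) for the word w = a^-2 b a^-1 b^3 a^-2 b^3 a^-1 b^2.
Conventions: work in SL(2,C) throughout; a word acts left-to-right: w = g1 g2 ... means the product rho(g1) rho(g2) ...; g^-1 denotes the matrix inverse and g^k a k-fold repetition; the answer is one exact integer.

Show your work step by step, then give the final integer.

rho(a^-1) = [[-11, 3], [-4, 1]]
... * rho(a^-1) = [[-11, 3], [-4, 1]]  ->  [[109, -30], [40, -11]]
... * rho(b) = [[7, 3], [16, 7]]  ->  [[283, 117], [104, 43]]
... * rho(a^-1) = [[-11, 3], [-4, 1]]  ->  [[-3581, 966], [-1316, 355]]
... * rho(b) = [[7, 3], [16, 7]]  ->  [[-9611, -3981], [-3532, -1463]]
... * rho(b) = [[7, 3], [16, 7]]  ->  [[-130973, -56700], [-48132, -20837]]
... * rho(b) = [[7, 3], [16, 7]]  ->  [[-1824011, -789819], [-670316, -290255]]
... * rho(a^-1) = [[-11, 3], [-4, 1]]  ->  [[23223397, -6261852], [8534496, -2301203]]
... * rho(a^-1) = [[-11, 3], [-4, 1]]  ->  [[-230409959, 63408339], [-84674644, 23302285]]
... * rho(b) = [[7, 3], [16, 7]]  ->  [[-598336289, -247371504], [-219885948, -90907937]]
... * rho(b) = [[7, 3], [16, 7]]  ->  [[-8146298087, -3526609395], [-2993728628, -1296013403]]
... * rho(b) = [[7, 3], [16, 7]]  ->  [[-113449836929, -49125160026], [-41692314844, -18053279705]]
... * rho(a^-1) = [[-11, 3], [-4, 1]]  ->  [[1444448846323, -389474670813], [530828582104, -143130224237]]
... * rho(b) = [[7, 3], [16, 7]]  ->  [[3879547191253, 1607023843278], [1425716486936, 590574176653]]
... * rho(b) = [[7, 3], [16, 7]]  ->  [[52869211831219, 22887808476705], [19429202235000, 8411168697379]]
tr = 52869211831219 + 8411168697379 = 61280380528598

61280380528598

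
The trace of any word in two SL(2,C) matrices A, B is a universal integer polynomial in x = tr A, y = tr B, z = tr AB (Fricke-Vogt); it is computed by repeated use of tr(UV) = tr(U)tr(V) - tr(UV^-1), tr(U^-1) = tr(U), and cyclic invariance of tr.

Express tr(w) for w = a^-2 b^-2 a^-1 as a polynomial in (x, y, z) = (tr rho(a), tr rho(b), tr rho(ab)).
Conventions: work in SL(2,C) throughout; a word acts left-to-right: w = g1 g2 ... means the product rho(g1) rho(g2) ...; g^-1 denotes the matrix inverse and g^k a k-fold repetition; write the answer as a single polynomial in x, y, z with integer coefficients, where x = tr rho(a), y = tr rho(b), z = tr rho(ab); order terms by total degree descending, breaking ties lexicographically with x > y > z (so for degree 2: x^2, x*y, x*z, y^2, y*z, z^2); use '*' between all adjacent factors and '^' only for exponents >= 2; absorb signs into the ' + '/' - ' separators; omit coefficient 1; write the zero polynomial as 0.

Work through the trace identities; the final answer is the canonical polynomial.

x^2*y*z - x^3 - x*y^2 - y*z + 3*x

trace(b^-1) = trace(b) = y
trace(b^-1 a) = trace(a) * trace(b) - trace(a b)  (eliminate b^-1) = x*y - z
next, trace(b^-1 a^-1) = trace(b^-1) * trace(a) - trace(b^-1 a)  (eliminate a^-1) = z
trace(b^-1 a^-2) = trace(b^-1 a^-1) * trace(a) - trace(b^-1)  (eliminate a^-1) = x*z - y
and trace(b^-1 a^-3) = trace(b^-1 a^-2) * trace(a) - trace(b^-1 a^-1)  (eliminate a^-1) = x^2*z - x*y - z
and trace(a^-2) = trace(a^-1) * trace(a) - trace(1)  (eliminate a^-1) = x^2 - 2
trace(a^-3) = trace(a^-2) * trace(a) - trace(a^-1)  (eliminate a^-1) = x^3 - 3*x
and trace(a^-2 b^-2 a^-1) = trace(b^-1 a^-3) * trace(b) - trace(b^-1 a^-3 b)  (eliminate b^-1) = x^2*y*z - x^3 - x*y^2 - y*z + 3*x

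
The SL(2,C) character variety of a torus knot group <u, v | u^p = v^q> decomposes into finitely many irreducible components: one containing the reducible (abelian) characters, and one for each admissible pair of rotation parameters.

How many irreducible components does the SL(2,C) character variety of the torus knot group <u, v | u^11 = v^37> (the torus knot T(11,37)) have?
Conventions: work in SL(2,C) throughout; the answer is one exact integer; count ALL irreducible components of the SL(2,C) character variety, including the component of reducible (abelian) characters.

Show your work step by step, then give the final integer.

Gamma = < u, v | u^11 = v^37 > (torus knot T(11,37)); the central element u^11 = v^37 acts as +I or -I in any irreducible SL(2,C) representation.
This locks tr(u) to 2*cos(pi*alpha/11), alpha in 1..10, and tr(v) to 2*cos(pi*beta/37), beta in 1..36, on each component of irreducible characters.
Consistency of u^11 = (-1)^alpha I with v^37 = (-1)^beta I forces alpha = beta (mod 2).
count pairs: odd alpha (5 choices) x odd beta (18), plus even alpha (5) x even beta (18): 5*18 + 5*18 = 180.
components with irreducible characters: 180; plus the single component of reducible (abelian) characters: total 181.

181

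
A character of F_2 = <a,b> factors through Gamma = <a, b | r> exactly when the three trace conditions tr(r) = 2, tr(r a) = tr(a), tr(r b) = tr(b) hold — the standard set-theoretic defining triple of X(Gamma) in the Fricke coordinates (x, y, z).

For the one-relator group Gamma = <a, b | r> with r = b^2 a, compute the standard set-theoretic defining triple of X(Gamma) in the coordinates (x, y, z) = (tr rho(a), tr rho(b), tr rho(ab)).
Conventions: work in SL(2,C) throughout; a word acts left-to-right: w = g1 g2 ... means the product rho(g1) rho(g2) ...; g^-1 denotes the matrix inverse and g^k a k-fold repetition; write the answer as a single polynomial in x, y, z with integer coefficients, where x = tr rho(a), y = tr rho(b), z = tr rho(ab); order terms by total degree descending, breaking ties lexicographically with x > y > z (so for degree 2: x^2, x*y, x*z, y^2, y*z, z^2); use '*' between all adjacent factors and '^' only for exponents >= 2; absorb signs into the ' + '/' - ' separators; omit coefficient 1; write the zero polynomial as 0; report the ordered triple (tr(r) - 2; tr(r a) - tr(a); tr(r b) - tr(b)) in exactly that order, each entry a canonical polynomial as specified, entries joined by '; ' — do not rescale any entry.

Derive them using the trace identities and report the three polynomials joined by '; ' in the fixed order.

y*z - x - 2; x*y*z - x^2 - y^2 - x + 2; y^2*z - x*y - y - z

tr(b^2 a) = tr(b) tr(a b) - tr(a) = y*z - x
tr(a^2 b) = tr(a) tr(b a) - tr(b) = x*z - y
tr(a^2) = tr(a) tr(a) - tr(1) = x^2 - 2
tr(b^2 a^2) = tr(b) tr(a^2 b) - tr(a^2) = x*y*z - x^2 - y^2 + 2
and tr(b^2 a b) = tr(b) tr(b a b) - tr(b a) = y^2*z - x*y - z
assemble the triple (tr(r) - 2; tr(r a) - x; tr(r b) - y)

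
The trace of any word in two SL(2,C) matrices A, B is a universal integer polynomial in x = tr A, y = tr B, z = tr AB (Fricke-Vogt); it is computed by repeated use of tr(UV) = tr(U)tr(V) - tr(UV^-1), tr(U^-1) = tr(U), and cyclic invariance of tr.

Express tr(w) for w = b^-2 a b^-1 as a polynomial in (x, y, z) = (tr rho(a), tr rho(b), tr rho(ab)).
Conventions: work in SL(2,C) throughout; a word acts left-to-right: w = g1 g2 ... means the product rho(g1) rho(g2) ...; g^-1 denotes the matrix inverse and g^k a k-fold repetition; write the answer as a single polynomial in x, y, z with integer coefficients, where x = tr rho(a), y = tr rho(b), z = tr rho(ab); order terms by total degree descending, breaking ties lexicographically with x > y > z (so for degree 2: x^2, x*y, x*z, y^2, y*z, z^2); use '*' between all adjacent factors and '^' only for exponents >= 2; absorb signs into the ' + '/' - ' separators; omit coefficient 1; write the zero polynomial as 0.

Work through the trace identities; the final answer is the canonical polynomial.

x*y^3 - y^2*z - 2*x*y + z

next, trace(b^-1 a) = trace(a) trace(b) - trace(a b) = x*y - z
next, trace(b^-2 a) = trace(b^-1 a) trace(b) - trace(b^-1 a b) = x*y^2 - y*z - x
next, trace(b^-2 a b^-1) = trace(b^-2 a) trace(b) - trace(b^-2 a b) = x*y^3 - y^2*z - 2*x*y + z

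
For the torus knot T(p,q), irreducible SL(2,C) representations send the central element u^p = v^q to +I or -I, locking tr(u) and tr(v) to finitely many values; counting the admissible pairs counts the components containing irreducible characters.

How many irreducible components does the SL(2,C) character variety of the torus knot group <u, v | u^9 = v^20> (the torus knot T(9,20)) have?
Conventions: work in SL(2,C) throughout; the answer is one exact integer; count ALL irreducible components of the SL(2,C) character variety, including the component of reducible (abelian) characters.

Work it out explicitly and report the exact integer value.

77

In the torus knot group T(9,20), u^9 = v^20 is central, so an irreducible representation sends it to +I or -I (Schur).
This locks tr(u) to 2*cos(pi*alpha/9), alpha in 1..8, and tr(v) to 2*cos(pi*beta/20), beta in 1..19, on each component of irreducible characters.
u^9 = (-1)^alpha I and v^20 = (-1)^beta I must agree, so alpha and beta have equal parity.
count pairs: odd alpha (4 choices) x odd beta (10), plus even alpha (4) x even beta (9): 4*10 + 4*9 = 76.
That is 76 components of irreducible characters, and with the reducible (abelian) component the total is 77.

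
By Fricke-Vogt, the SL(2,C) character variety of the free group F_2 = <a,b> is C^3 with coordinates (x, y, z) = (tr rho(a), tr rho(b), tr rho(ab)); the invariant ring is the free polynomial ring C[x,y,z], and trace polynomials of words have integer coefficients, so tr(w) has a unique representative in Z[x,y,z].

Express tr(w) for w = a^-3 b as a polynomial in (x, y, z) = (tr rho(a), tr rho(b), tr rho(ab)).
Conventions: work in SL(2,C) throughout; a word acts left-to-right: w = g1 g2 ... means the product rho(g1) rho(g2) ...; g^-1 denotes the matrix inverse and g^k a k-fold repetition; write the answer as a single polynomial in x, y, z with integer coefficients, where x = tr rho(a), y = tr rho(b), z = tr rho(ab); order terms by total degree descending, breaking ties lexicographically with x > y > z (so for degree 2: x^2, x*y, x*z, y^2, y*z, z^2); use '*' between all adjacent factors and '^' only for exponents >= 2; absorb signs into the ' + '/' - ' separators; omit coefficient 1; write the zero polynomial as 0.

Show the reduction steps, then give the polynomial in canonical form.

use: tr(a^-1 b) = tr(b) * tr(a) - tr(b a) = x*y - z
use: tr(a^-2 b) = tr(a^-1 b) * tr(a) - tr(a^-1 b a) = x^2*y - x*z - y
tr(a^-3 b) = tr(a^-2 b) * tr(a) - tr(a^-2 b a) = x^3*y - x^2*z - 2*x*y + z

x^3*y - x^2*z - 2*x*y + z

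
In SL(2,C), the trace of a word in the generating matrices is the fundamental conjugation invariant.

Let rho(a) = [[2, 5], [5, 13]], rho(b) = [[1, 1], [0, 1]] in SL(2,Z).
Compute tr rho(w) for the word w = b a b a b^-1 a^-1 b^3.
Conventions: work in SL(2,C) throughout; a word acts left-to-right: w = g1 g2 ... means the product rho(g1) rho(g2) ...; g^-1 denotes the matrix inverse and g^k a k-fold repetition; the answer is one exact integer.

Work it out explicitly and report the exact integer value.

rho(b) = [[1, 1], [0, 1]]
... * rho(a) = [[2, 5], [5, 13]]  ->  [[7, 18], [5, 13]]
... * rho(b) = [[1, 1], [0, 1]]  ->  [[7, 25], [5, 18]]
... * rho(a) = [[2, 5], [5, 13]]  ->  [[139, 360], [100, 259]]
... * rho(b^-1) = [[1, -1], [0, 1]]  ->  [[139, 221], [100, 159]]
... * rho(a^-1) = [[13, -5], [-5, 2]]  ->  [[702, -253], [505, -182]]
... * rho(b) = [[1, 1], [0, 1]]  ->  [[702, 449], [505, 323]]
... * rho(b) = [[1, 1], [0, 1]]  ->  [[702, 1151], [505, 828]]
... * rho(b) = [[1, 1], [0, 1]]  ->  [[702, 1853], [505, 1333]]
tr = 702 + 1333 = 2035

2035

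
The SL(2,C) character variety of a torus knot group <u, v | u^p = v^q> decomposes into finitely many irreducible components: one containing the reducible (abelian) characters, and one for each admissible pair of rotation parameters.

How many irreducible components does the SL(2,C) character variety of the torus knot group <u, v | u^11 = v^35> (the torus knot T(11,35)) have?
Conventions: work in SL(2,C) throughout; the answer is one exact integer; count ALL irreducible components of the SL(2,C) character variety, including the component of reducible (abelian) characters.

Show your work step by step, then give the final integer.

171

In the torus knot group T(11,35), u^11 = v^35 is central, so an irreducible representation sends it to +I or -I (Schur).
This locks tr(u) to 2*cos(pi*alpha/11), alpha in 1..10, and tr(v) to 2*cos(pi*beta/35), beta in 1..34, on each component of irreducible characters.
u^11 = (-1)^alpha I and v^35 = (-1)^beta I must agree, so alpha and beta have equal parity.
count pairs: odd alpha (5 choices) x odd beta (17), plus even alpha (5) x even beta (17): 5*17 + 5*17 = 170.
Total: 170 irreducible-character components + 1 reducible (abelian) component = 171.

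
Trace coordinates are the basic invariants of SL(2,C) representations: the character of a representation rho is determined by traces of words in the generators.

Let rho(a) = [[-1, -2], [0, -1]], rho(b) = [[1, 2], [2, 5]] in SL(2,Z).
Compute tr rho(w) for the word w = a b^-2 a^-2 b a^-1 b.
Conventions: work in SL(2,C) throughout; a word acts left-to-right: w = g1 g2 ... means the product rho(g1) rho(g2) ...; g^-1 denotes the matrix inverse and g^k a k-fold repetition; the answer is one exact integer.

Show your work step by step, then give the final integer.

rho(a) = [[-1, -2], [0, -1]]
... * rho(b^-1) = [[5, -2], [-2, 1]]  ->  [[-1, 0], [2, -1]]
... * rho(b^-1) = [[5, -2], [-2, 1]]  ->  [[-5, 2], [12, -5]]
... * rho(a^-1) = [[-1, 2], [0, -1]]  ->  [[5, -12], [-12, 29]]
... * rho(a^-1) = [[-1, 2], [0, -1]]  ->  [[-5, 22], [12, -53]]
... * rho(b) = [[1, 2], [2, 5]]  ->  [[39, 100], [-94, -241]]
... * rho(a^-1) = [[-1, 2], [0, -1]]  ->  [[-39, -22], [94, 53]]
... * rho(b) = [[1, 2], [2, 5]]  ->  [[-83, -188], [200, 453]]
tr = -83 + 453 = 370

370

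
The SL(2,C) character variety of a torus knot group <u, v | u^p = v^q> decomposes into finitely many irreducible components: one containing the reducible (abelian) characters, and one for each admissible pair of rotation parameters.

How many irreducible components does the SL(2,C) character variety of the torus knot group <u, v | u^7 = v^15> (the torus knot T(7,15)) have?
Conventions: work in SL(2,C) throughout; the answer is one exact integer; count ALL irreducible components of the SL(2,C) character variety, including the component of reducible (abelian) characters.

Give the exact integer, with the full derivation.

For T(7,15): irreducibility forces the central element u^7 = v^15 to one of +I, -I.
So on each irreducible component the traces are pinned: tr(u) = 2*cos(pi*alpha/7) with 1 <= alpha <= 6, tr(v) = 2*cos(pi*beta/15) with 1 <= beta <= 14.
u^7 = (-1)^alpha I and v^15 = (-1)^beta I must agree, so alpha and beta have equal parity.
Counting: 3 odd alphas x 7 odd betas + 3 even alphas x 7 even betas = 21 + 21 = 42.
components with irreducible characters: 42; plus the single component of reducible (abelian) characters: total 43.

43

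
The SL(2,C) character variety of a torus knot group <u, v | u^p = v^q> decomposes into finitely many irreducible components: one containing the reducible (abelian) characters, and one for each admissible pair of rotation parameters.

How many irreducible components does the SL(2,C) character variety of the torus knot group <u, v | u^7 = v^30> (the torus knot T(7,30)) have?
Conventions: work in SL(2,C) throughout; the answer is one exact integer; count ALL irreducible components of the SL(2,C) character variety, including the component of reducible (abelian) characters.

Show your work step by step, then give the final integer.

For T(7,30): irreducibility forces the central element u^7 = v^30 to one of +I, -I.
On an irreducible component, tr(u) is locked at 2*cos(pi*alpha/7) for some alpha in 1..6, and tr(v) at 2*cos(pi*beta/30) for some beta in 1..29.
u^7 = (-1)^alpha I and v^30 = (-1)^beta I must agree, so alpha and beta have equal parity.
count pairs: odd alpha (3 choices) x odd beta (15), plus even alpha (3) x even beta (14): 3*15 + 3*14 = 87.
components with irreducible characters: 87; plus the single component of reducible (abelian) characters: total 88.

88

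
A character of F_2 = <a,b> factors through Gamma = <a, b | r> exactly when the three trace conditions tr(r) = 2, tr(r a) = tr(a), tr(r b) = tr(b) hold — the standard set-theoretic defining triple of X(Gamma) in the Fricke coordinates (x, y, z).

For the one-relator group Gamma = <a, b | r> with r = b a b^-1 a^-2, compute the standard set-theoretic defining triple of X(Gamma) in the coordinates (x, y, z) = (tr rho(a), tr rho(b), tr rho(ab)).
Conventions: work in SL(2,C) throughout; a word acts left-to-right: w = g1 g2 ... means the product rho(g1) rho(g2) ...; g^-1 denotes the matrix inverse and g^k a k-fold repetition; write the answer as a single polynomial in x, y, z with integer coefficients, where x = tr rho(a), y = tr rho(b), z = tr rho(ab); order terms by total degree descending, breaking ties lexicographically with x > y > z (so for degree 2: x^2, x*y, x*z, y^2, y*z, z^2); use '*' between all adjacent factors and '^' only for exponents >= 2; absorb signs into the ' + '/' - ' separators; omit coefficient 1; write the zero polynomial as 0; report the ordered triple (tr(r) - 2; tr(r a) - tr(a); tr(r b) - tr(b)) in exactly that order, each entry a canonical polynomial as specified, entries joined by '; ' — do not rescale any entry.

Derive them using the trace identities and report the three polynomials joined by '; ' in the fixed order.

-x^2*y*z + x^3 + x*y^2 + x*z^2 - 3*x - 2; -x*y*z + x^2 + y^2 + z^2 - x - 2; -x^2*y^2*z + x^3*y + x*y^3 + x*y*z^2 - 3*x*y - y - z

so trace(a^-1 b) = trace(b) * trace(a) - trace(b a)  (eliminate a^-1) = x*y - z
trace(b a b) = trace(b) * trace(a b) - trace(a)  (reduce the b square) = y*z - x
so trace(b a b a) = trace(b a) * trace(b a) - trace(1)  (split on b) = z^2 - 2
trace(b a b a^-1) = trace(b a b) * trace(a) - trace(b a b a)  (eliminate a^-1) = x*y*z - x^2 - z^2 + 2
reduce: trace(a^-2 b a b) = trace(b a b a^-1) * trace(a) - trace(b a b)  (eliminate a^-1) = x^2*y*z - x^3 - x*z^2 - y*z + 3*x
trace(b a b^-1 a^-2) = trace(a^-2 b a) * trace(b) - trace(a^-2 b a b)  (eliminate b^-1) = -x^2*y*z + x^3 + x*y^2 + x*z^2 - 3*x
reduce: trace(a b a) = trace(a) * trace(b a) - trace(b)  (reduce the a square) = x*z - y
trace(b a b^-1 a) = trace(a b a) * trace(b) - trace(a b a b)  (eliminate b^-1) = x*y*z - y^2 - z^2 + 2
reduce: trace(b a b^-1 a^-1) = trace(b a b^-1) * trace(a) - trace(b a b^-1 a)  (eliminate a^-1) = -x*y*z + x^2 + y^2 + z^2 - 2
trace(b^2) = trace(b) * trace(b) - trace(1) = y^2 - 2
trace(a^-1 b^2) = trace(b^2) * trace(a) - trace(b^2 a) = x*y^2 - y*z - x
reduce: trace(b^2 a b) = trace(b) * trace(b a b) - trace(b a) = y^2*z - x*y - z
so trace(b^2 a b a) = trace(b) * trace(a b a b) - trace(a b a) = y*z^2 - x*z - y
trace(a^-1 b^2 a b) = trace(b^2 a b) * trace(a) - trace(b^2 a b a) = x*y^2*z - x^2*y - y*z^2 + y
trace(a^-2 b^2 a b) = trace(a^-1 b^2 a b) * trace(a) - trace(a^-1 b^2 a b a) = x^2*y^2*z - x^3*y - x*y*z^2 - y^2*z + 2*x*y + z
reduce: trace(b a b^-1 a^-2 b) = trace(a^-2 b^2 a) * trace(b) - trace(a^-2 b^2 a b) = -x^2*y^2*z + x^3*y + x*y^3 + x*y*z^2 - 3*x*y - z
assemble the triple (trace(r) - 2; trace(r a) - x; trace(r b) - y)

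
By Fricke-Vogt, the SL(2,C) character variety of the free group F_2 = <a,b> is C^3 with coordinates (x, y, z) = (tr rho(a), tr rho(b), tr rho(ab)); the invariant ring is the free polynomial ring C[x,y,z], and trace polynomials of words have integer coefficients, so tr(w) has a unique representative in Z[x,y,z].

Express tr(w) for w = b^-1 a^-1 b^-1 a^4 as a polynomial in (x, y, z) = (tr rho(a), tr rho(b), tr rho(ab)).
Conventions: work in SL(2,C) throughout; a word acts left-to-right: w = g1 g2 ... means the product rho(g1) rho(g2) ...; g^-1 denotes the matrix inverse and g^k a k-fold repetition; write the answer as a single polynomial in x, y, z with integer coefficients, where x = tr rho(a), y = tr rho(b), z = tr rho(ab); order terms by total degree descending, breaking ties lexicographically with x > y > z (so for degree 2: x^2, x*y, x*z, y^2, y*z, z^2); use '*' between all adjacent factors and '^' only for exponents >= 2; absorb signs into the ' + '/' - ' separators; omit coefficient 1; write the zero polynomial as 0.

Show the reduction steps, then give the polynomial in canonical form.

trace(a^2) = trace(a)*trace(a) - trace(1) = x^2 - 2
reduce: trace(a^3) = trace(a)*trace(a^2) - trace(a) = x^3 - 3*x
trace(a b a) = trace(a)*trace(b a) - trace(b) = x*z - y
reduce: trace(a^3 b) = trace(a)*trace(a b a) - trace(a b) = x^2*z - x*y - z
so trace(b^-1 a^3) = trace(a^3)*trace(b) - trace(a^3 b) = x^3*y - x^2*z - 2*x*y + z
reduce: trace(b^2 a) = trace(b)*trace(a b) - trace(a) = y*z - x
reduce: trace(b^2) = trace(b)*trace(b) - trace(1) = y^2 - 2
reduce: trace(b^2 a^2) = trace(a)*trace(b^2 a) - trace(b^2) = x*y*z - x^2 - y^2 + 2
so trace(b^2 a^3) = trace(a)*trace(b^2 a^2) - trace(b^2 a) = x^2*y*z - x^3 - x*y^2 - y*z + 3*x
reduce: trace(b a^4 b) = trace(a)*trace(b^2 a^3) - trace(b^2 a^2) = x^3*y*z - x^4 - x^2*y^2 - 2*x*y*z + 4*x^2 + y^2 - 2
trace(b a b a) = trace(a b)*trace(a b) - trace(1)   [split at repeated a] = z^2 - 2
so trace(a b a b a) = trace(a)*trace(b a b a) - trace(b a b) = x*z^2 - y*z - x
so trace(b a b a^3) = trace(a)*trace(a b a b a) - trace(a b a b) = x^2*z^2 - x*y*z - x^2 - z^2 + 2
reduce: trace(b a^4 b a) = trace(a)*trace(b a b a^3) - trace(b a b a^2) = x^3*z^2 - x^2*y*z - x^3 - 2*x*z^2 + y*z + 3*x
trace(a^4 b a^-1 b) = trace(b a^4 b)*trace(a) - trace(b a^4 b a) = x^4*y*z - x^5 - x^3*y^2 - x^3*z^2 - x^2*y*z + 5*x^3 + x*y^2 + 2*x*z^2 - y*z - 5*x
trace(a^-1 b^-1 a^4 b) = trace(a^4 b a^-1)*trace(b) - trace(a^4 b a^-1 b) = -x^4*y*z + x^5 + x^3*y^2 + x^3*z^2 + 2*x^2*y*z - 5*x^3 - 2*x*y^2 - 2*x*z^2 + 5*x
so trace(b^-1 a^-1 b^-1 a^4) = trace(a^-1 b^-1 a^4)*trace(b) - trace(a^-1 b^-1 a^4 b) = x^4*y*z - x^5 - x^3*z^2 - 3*x^2*y*z + 5*x^3 + 2*x*z^2 + y*z - 5*x

x^4*y*z - x^5 - x^3*z^2 - 3*x^2*y*z + 5*x^3 + 2*x*z^2 + y*z - 5*x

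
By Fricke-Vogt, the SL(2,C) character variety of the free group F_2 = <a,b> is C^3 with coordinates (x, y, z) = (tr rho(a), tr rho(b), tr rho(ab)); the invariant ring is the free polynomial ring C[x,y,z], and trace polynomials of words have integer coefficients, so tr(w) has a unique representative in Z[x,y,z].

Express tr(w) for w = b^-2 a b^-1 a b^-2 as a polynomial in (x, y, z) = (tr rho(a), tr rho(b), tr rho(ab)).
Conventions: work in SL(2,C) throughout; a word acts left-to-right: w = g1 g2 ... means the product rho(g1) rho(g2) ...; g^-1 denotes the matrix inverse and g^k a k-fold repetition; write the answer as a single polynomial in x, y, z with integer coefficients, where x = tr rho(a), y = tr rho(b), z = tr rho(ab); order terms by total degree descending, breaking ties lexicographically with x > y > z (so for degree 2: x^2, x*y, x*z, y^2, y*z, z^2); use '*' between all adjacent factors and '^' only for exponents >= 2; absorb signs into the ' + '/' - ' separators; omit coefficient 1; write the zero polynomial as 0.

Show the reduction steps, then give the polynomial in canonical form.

x^2*y^5 - 2*x*y^4*z - 3*x^2*y^3 + y^3*z^2 + 5*x*y^2*z + x^2*y - y^3 - 2*y*z^2 - x*z + 3*y

trace(a^2) = trace(a) trace(a) - trace(1) = x^2 - 2
and trace(a^2 b) = trace(a) trace(b a) - trace(b) = x*z - y
and trace(a b^-1 a) = trace(a^2) trace(b) - trace(a^2 b) = x^2*y - x*z - y
and trace(a b a b) = trace(a b) trace(a b) - trace(1)   [split at repeated a] = z^2 - 2
next, trace(a b^-1 a b) = trace(a b a) trace(b) - trace(a b a b) = x*y*z - y^2 - z^2 + 2
next, trace(b^-1 a b^-1 a) = trace(a b^-1 a) trace(b) - trace(a b^-1 a b) = x^2*y^2 - 2*x*y*z + z^2 - 2
trace(a b^-1 a b^-2) = trace(b^-1 a b^-1 a) trace(b) - trace(b^-1 a b^-1 a b) = x^2*y^3 - 2*x*y^2*z - x^2*y + y*z^2 + x*z - y
trace(a b^-1 a b^-3) = trace(a b^-1 a b^-2) trace(b) - trace(a b^-1 a b^-1) = x^2*y^4 - 2*x*y^3*z - 2*x^2*y^2 + y^2*z^2 + 3*x*y*z - y^2 - z^2 + 2
and trace(b^-2 a b^-1 a b^-2) = trace(a b^-1 a b^-3) trace(b) - trace(a b^-1 a b^-2) = x^2*y^5 - 2*x*y^4*z - 3*x^2*y^3 + y^3*z^2 + 5*x*y^2*z + x^2*y - y^3 - 2*y*z^2 - x*z + 3*y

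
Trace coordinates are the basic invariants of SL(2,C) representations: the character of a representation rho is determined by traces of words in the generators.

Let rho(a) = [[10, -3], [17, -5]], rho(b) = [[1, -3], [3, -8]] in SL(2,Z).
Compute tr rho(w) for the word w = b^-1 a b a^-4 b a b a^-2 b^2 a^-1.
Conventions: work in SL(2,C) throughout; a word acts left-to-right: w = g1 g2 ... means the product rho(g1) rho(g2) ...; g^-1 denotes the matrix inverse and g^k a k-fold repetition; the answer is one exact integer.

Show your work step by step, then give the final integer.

-3523562470

rho(b^-1) = [[-8, 3], [-3, 1]]
... * rho(a) = [[10, -3], [17, -5]]  ->  [[-29, 9], [-13, 4]]
... * rho(b) = [[1, -3], [3, -8]]  ->  [[-2, 15], [-1, 7]]
... * rho(a^-1) = [[-5, 3], [-17, 10]]  ->  [[-245, 144], [-114, 67]]
... * rho(a^-1) = [[-5, 3], [-17, 10]]  ->  [[-1223, 705], [-569, 328]]
... * rho(a^-1) = [[-5, 3], [-17, 10]]  ->  [[-5870, 3381], [-2731, 1573]]
... * rho(a^-1) = [[-5, 3], [-17, 10]]  ->  [[-28127, 16200], [-13086, 7537]]
... * rho(b) = [[1, -3], [3, -8]]  ->  [[20473, -45219], [9525, -21038]]
... * rho(a) = [[10, -3], [17, -5]]  ->  [[-563993, 164676], [-262396, 76615]]
... * rho(b) = [[1, -3], [3, -8]]  ->  [[-69965, 374571], [-32551, 174268]]
... * rho(a^-1) = [[-5, 3], [-17, 10]]  ->  [[-6017882, 3535815], [-2799801, 1645027]]
... * rho(a^-1) = [[-5, 3], [-17, 10]]  ->  [[-30019445, 17304504], [-13966454, 8050867]]
... * rho(b) = [[1, -3], [3, -8]]  ->  [[21894067, -48377697], [10186147, -22507574]]
... * rho(b) = [[1, -3], [3, -8]]  ->  [[-123239024, 321339375], [-57336575, 149502151]]
... * rho(a^-1) = [[-5, 3], [-17, 10]]  ->  [[-4846574255, 2843676678], [-2254853692, 1323011785]]
tr = -4846574255 + 1323011785 = -3523562470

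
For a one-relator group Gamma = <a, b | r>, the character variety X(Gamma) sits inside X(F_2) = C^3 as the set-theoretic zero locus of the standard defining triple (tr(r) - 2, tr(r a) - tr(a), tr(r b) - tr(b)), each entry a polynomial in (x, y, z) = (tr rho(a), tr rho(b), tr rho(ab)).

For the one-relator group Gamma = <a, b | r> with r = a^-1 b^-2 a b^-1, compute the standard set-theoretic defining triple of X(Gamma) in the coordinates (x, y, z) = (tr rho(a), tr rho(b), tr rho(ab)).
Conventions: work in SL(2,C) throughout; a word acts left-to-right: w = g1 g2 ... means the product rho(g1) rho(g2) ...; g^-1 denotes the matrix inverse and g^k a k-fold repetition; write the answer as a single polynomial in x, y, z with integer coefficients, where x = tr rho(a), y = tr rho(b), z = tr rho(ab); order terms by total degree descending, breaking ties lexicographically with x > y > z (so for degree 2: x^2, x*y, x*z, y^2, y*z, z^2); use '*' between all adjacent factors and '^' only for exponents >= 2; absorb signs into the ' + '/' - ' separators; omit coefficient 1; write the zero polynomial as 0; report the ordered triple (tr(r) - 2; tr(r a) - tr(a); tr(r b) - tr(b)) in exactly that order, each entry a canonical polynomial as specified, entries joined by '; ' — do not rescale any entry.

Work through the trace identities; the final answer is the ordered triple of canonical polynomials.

trace(b^-1 a) = trace(a)*trace(b) - trace(a b) = x*y - z
trace(a b^-2) = trace(b^-1 a)*trace(b) - trace(b^-1 a b) = x*y^2 - y*z - x
so trace(b^-2 a b^-1) = trace(a b^-2)*trace(b) - trace(a b^-1) = x*y^3 - y^2*z - 2*x*y + z
reduce: trace(a^2) = trace(a)*trace(a) - trace(1) = x^2 - 2
so trace(a^2 b) = trace(a)*trace(b a) - trace(b) = x*z - y
so trace(a b^-1 a) = trace(a^2)*trace(b) - trace(a^2 b) = x^2*y - x*z - y
reduce: trace(a b a b) = trace(a b)*trace(a b) - trace(1) = z^2 - 2
trace(a b^-1 a b) = trace(a b a)*trace(b) - trace(a b a b) = x*y*z - y^2 - z^2 + 2
trace(b^-1 a b^-1 a) = trace(a b^-1 a)*trace(b) - trace(a b^-1 a b) = x^2*y^2 - 2*x*y*z + z^2 - 2
trace(b^-2 a b^-1 a) = trace(b^-1 a b^-1 a)*trace(b) - trace(b^-1 a b^-1 a b) = x^2*y^3 - 2*x*y^2*z - x^2*y + y*z^2 + x*z - y
trace(a^-1 b^-2 a b^-1) = trace(b^-2 a b^-1)*trace(a) - trace(b^-2 a b^-1 a) = x*y^2*z - x^2*y - y*z^2 + y
trace(b^-2) = trace(b^-1)*trace(b) - trace(1) = y^2 - 2
assemble the triple (trace(r) - 2; trace(r a) - x; trace(r b) - y)

x*y^2*z - x^2*y - y*z^2 + y - 2; x*y^3 - y^2*z - 2*x*y - x + z; y^2 - y - 2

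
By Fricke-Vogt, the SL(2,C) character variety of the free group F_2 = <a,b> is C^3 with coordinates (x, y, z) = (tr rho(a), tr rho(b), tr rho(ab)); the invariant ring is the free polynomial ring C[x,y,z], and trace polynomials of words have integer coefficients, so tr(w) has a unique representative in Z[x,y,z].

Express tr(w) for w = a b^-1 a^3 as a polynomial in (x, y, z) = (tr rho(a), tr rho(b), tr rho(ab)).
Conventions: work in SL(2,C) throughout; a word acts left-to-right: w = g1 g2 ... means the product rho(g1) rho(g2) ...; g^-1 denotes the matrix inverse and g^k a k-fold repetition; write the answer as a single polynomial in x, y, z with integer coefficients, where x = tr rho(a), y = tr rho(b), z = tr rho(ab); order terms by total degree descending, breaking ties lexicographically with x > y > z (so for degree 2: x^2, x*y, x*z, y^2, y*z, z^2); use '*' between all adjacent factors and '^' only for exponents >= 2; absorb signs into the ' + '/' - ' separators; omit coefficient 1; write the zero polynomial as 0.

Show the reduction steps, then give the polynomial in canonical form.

x^4*y - x^3*z - 3*x^2*y + 2*x*z + y

trace(a^2) = trace(a) * trace(a) - trace(1)  (reduce the a square) = x^2 - 2
trace(a^3) = trace(a) * trace(a^2) - trace(a)  (reduce the a square) = x^3 - 3*x
trace(a^4) = trace(a) * trace(a^3) - trace(a^2)  (reduce the a square) = x^4 - 4*x^2 + 2
trace(b a^2) = trace(a) * trace(b a) - trace(b)  (reduce the a square) = x*z - y
trace(a b a^2) = trace(a) * trace(b a^2) - trace(b a)  (reduce the a square) = x^2*z - x*y - z
trace(a^4 b) = trace(a) * trace(a b a^2) - trace(a b a)  (reduce the a square) = x^3*z - x^2*y - 2*x*z + y
trace(a b^-1 a^3) = trace(a^4) * trace(b) - trace(a^4 b)  (eliminate b^-1) = x^4*y - x^3*z - 3*x^2*y + 2*x*z + y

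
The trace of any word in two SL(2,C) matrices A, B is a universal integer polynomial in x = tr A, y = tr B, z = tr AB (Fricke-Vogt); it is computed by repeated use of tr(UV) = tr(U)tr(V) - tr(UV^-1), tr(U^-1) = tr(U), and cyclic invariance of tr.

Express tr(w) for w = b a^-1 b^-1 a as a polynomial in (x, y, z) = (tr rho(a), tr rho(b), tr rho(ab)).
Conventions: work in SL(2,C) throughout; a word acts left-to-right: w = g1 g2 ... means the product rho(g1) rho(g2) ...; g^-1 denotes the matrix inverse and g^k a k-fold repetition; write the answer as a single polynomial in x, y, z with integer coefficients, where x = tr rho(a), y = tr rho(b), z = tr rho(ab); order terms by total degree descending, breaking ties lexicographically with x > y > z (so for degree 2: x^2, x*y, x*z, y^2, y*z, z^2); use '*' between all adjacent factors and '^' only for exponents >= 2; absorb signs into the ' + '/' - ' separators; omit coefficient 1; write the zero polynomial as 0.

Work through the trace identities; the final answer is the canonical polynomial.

-x*y*z + x^2 + y^2 + z^2 - 2

use: tr(b a b) = tr(b)*tr(a b) - tr(a)  (reduce the b square) = y*z - x
apply: tr(b a b a) = tr(b a)*tr(b a) - tr(1)  (split on b) = z^2 - 2
tr(a b a^-1 b) = tr(b a b)*tr(a) - tr(b a b a)  (eliminate a^-1) = x*y*z - x^2 - z^2 + 2
apply: tr(b a^-1 b^-1 a) = tr(a b a^-1)*tr(b) - tr(a b a^-1 b)  (eliminate b^-1) = -x*y*z + x^2 + y^2 + z^2 - 2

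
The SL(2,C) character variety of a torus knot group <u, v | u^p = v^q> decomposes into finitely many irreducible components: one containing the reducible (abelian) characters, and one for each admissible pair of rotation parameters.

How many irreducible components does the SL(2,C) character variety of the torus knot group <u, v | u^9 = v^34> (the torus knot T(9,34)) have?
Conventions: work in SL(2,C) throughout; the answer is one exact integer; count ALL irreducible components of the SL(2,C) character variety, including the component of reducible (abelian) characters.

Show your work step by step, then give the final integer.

133

Gamma = < u, v | u^9 = v^34 > (torus knot T(9,34)); the central element u^9 = v^34 acts as +I or -I in any irreducible SL(2,C) representation.
This locks tr(u) to 2*cos(pi*alpha/9), alpha in 1..8, and tr(v) to 2*cos(pi*beta/34), beta in 1..33, on each component of irreducible characters.
Consistency of u^9 = (-1)^alpha I with v^34 = (-1)^beta I forces alpha = beta (mod 2).
Enumerate parity-matched pairs: 4*17 odd-odd plus 4*16 even-even gives 132.
Total: 132 irreducible-character components + 1 reducible (abelian) component = 133.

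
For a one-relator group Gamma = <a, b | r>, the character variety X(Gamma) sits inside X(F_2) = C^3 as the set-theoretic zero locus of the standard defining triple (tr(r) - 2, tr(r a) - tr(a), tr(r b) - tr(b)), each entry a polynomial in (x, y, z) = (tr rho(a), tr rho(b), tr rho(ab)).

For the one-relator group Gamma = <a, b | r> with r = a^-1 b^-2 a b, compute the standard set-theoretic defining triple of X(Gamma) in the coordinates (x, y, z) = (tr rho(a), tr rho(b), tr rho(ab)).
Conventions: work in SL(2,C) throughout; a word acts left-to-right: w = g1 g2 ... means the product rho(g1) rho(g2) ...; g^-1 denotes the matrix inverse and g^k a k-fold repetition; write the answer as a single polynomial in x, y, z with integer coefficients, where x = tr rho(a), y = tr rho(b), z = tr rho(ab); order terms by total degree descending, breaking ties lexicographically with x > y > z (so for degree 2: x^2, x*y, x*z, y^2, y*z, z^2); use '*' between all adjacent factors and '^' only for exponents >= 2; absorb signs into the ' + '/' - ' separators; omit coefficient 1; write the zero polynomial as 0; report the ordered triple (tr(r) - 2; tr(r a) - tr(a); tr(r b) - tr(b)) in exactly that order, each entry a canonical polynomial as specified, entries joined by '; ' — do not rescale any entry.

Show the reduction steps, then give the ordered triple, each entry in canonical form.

-x*y^2*z + x^2*y + y^3 + y*z^2 - 3*y - 2; x*y - x - z; -x*y^3*z + x^2*y^2 + y^4 + y^2*z^2 - 4*y^2 - y + 2

trace(a b a) = trace(a) * trace(b a) - trace(b)  (reduce the a square) = x*z - y
trace(a b a b) = trace(a b) * trace(a b) - trace(1)  (split on a) = z^2 - 2
so trace(b^-1 a b a) = trace(a b a) * trace(b) - trace(a b a b)  (eliminate b^-1) = x*y*z - y^2 - z^2 + 2
so trace(b^-1 a b a^-1) = trace(b^-1 a b) * trace(a) - trace(b^-1 a b a)  (eliminate a^-1) = -x*y*z + x^2 + y^2 + z^2 - 2
so trace(a^-1 b^-2 a b) = trace(b^-1 a b a^-1) * trace(b) - trace(b^-1 a b a^-1 b)  (eliminate b^-1) = -x*y^2*z + x^2*y + y^3 + y*z^2 - 3*y
trace(b^-1 a) = trace(a) * trace(b) - trace(a b)   [inverse elimination on b] = x*y - z
trace(b^2 a) = trace(b) * trace(a b) - trace(a)  (reduce the b square) = y*z - x
reduce: trace(b^2) = trace(b) * trace(b) - trace(1)  (reduce the b square) = y^2 - 2
trace(a b^2 a) = trace(a) * trace(b^2 a) - trace(b^2)  (reduce the a square) = x*y*z - x^2 - y^2 + 2
trace(a b^2 a b) = trace(b) * trace(a b a b) - trace(a b a)  (reduce the b square) = y*z^2 - x*z - y
reduce: trace(a b^2 a b^-1) = trace(a b^2 a) * trace(b) - trace(a b^2 a b)  (eliminate b^-1) = x*y^2*z - x^2*y - y^3 - y*z^2 + x*z + 3*y
trace(b^-2 a b^2 a) = trace(a b^2 a b^-1) * trace(b) - trace(a b^2 a)  (eliminate b^-1) = x*y^3*z - x^2*y^2 - y^4 - y^2*z^2 + x^2 + 4*y^2 - 2
trace(a^-1 b^-2 a b^2) = trace(b^-2 a b^2) * trace(a) - trace(b^-2 a b^2 a)  (eliminate a^-1) = -x*y^3*z + x^2*y^2 + y^4 + y^2*z^2 - 4*y^2 + 2
assemble the triple (trace(r) - 2; trace(r a) - x; trace(r b) - y)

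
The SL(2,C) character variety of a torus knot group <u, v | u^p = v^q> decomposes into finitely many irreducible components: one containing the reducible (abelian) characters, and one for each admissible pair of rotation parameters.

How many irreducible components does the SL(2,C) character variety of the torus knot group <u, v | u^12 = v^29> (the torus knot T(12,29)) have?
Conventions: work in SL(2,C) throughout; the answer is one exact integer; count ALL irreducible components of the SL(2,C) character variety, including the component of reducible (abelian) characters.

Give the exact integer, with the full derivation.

Gamma = < u, v | u^12 = v^29 > (torus knot T(12,29)); the central element u^12 = v^29 acts as +I or -I in any irreducible SL(2,C) representation.
This locks tr(u) to 2*cos(pi*alpha/12), alpha in 1..11, and tr(v) to 2*cos(pi*beta/29), beta in 1..28, on each component of irreducible characters.
The two central values (-1)^alpha I and (-1)^beta I must be the same matrix, so alpha and beta share a parity.
count pairs: odd alpha (6 choices) x odd beta (14), plus even alpha (5) x even beta (14): 6*14 + 5*14 = 154.
That is 154 components of irreducible characters, and with the reducible (abelian) component the total is 155.

155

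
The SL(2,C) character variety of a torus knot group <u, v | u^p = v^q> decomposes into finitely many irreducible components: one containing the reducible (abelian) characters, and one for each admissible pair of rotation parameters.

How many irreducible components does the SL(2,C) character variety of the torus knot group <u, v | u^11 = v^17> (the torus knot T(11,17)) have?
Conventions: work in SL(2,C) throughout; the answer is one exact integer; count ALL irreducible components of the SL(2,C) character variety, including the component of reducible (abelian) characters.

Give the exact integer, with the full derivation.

Gamma = < u, v | u^11 = v^17 > (torus knot T(11,17)); the central element u^11 = v^17 acts as +I or -I in any irreducible SL(2,C) representation.
So on each irreducible component the traces are pinned: tr(u) = 2*cos(pi*alpha/11) with 1 <= alpha <= 10, tr(v) = 2*cos(pi*beta/17) with 1 <= beta <= 16.
Consistency of u^11 = (-1)^alpha I with v^17 = (-1)^beta I forces alpha = beta (mod 2).
Counting: 5 odd alphas x 8 odd betas + 5 even alphas x 8 even betas = 40 + 40 = 80.
That is 80 components of irreducible characters, and with the reducible (abelian) component the total is 81.

81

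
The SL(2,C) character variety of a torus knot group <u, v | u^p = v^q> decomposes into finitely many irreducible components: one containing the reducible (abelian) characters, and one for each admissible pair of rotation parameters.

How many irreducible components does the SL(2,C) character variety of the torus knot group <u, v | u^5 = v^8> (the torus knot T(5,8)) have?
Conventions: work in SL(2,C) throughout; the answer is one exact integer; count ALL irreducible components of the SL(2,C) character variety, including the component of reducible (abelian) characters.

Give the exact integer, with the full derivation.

Gamma = < u, v | u^5 = v^8 > (torus knot T(5,8)); the central element u^5 = v^8 acts as +I or -I in any irreducible SL(2,C) representation.
This locks tr(u) to 2*cos(pi*alpha/5), alpha in 1..4, and tr(v) to 2*cos(pi*beta/8), beta in 1..7, on each component of irreducible characters.
Consistency of u^5 = (-1)^alpha I with v^8 = (-1)^beta I forces alpha = beta (mod 2).
Counting: 2 odd alphas x 4 odd betas + 2 even alphas x 3 even betas = 8 + 6 = 14.
Total: 14 irreducible-character components + 1 reducible (abelian) component = 15.

15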